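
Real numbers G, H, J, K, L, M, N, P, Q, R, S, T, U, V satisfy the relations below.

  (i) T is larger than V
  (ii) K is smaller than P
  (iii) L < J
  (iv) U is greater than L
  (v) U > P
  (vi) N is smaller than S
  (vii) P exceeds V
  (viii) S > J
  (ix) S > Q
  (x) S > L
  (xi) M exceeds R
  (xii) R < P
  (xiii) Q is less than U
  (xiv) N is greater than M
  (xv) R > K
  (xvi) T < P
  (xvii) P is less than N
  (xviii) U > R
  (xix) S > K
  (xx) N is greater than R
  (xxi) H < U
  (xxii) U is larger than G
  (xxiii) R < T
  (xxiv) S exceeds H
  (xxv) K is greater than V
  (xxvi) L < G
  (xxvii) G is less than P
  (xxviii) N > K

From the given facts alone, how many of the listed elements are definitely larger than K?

7

Directly above K: R, P, N, S.
One step further: T, U, M (7 so far).
No other element is forced above K by the given relations, so the count is 7.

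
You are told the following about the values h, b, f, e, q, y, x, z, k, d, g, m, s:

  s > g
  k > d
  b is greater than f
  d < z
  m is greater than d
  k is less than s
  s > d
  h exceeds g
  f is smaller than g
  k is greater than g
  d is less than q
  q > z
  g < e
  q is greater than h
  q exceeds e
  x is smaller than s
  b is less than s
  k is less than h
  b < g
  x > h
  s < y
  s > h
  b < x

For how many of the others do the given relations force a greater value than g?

From g the given relations immediately reach k, h, e, s.
From those, x, y, q — 7 in total.
No other element is forced above g by the given relations, so the count is 7.

7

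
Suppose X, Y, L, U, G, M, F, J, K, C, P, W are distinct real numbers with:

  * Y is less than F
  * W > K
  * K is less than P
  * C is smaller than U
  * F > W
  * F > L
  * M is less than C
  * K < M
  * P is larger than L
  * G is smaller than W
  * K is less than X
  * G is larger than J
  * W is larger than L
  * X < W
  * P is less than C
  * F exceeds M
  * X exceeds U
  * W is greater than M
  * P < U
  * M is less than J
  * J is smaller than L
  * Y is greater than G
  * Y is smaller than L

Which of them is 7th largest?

The consecutive relations fix a unique order: K < M < J < G < Y < L < P < C < U < X < W < F.
Counting 7 from the largest end gives L.

L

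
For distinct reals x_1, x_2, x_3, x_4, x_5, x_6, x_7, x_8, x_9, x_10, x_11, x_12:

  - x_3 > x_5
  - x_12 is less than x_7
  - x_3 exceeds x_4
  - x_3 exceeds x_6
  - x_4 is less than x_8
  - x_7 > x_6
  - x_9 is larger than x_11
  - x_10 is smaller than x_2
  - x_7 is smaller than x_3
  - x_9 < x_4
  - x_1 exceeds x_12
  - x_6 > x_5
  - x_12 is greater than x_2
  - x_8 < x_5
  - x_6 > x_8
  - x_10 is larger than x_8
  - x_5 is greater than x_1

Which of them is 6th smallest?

x_2

The consecutive relations fix a unique order: x_11 < x_9 < x_4 < x_8 < x_10 < x_2 < x_12 < x_1 < x_5 < x_6 < x_7 < x_3.
The 6th smallest is x_2.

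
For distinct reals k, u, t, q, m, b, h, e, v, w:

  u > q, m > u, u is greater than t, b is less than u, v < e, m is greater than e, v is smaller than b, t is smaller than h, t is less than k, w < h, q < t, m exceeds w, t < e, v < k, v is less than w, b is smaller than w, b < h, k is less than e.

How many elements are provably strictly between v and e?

Chaining upward from v reaches: k, b, w, h, u, m.
Chaining downward from e reaches: q, t, k.
Strictly between v and e are those in both lists: k — 1 element.

1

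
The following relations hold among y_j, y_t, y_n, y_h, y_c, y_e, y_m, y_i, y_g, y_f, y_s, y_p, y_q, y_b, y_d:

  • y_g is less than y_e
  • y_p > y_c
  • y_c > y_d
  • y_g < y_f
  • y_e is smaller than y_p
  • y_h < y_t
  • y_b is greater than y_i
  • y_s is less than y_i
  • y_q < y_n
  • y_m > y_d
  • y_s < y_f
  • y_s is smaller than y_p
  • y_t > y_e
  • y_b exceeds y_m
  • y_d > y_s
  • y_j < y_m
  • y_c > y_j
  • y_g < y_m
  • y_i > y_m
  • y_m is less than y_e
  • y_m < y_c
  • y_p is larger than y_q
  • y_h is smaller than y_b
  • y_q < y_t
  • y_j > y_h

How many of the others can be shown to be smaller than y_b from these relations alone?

From y_b the given relations immediately reach y_h, y_m, y_i.
From those, y_s, y_g, y_d, y_j — 7 in total.
Nothing else is reachable below y_b; 7 in all.

7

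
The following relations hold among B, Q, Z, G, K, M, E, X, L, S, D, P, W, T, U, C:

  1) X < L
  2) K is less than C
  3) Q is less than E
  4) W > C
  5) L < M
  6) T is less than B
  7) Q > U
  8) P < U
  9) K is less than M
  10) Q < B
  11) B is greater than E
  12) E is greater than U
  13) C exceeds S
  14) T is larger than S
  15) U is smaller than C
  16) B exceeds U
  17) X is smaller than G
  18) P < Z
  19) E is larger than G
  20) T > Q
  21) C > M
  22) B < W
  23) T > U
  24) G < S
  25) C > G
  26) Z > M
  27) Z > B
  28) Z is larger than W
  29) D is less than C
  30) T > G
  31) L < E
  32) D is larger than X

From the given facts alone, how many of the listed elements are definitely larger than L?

From L the given relations immediately reach M, E.
From those, C, B, Z — 5 in total.
From those, W — 6 in total.
No other element is forced above L by the given relations, so the count is 6.

6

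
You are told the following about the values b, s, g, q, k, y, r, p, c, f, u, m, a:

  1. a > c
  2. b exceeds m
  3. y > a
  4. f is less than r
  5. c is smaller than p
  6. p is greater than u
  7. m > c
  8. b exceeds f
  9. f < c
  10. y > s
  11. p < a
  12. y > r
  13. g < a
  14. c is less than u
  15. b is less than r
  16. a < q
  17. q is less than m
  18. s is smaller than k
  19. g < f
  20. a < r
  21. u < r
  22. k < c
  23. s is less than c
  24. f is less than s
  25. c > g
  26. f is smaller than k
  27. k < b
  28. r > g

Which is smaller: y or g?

g < f and f < s give g < s.
Then s < k extends the chain to k.
Then k < c extends the chain to c.
Then c < u extends the chain to u.
Then u < p extends the chain to p.
Then p < a extends the chain to a.
With a < q: g < f < s < k < c < u < p < a < q.
Then q < m extends the chain to m.
Then m < b extends the chain to b.
With b < r: g < f < s < k < c < u < p < a < q < m < b < r.
With r < y: g < f < s < k < c < u < p < a < q < m < b < r < y.
So g < y; g is the smaller of the two.

g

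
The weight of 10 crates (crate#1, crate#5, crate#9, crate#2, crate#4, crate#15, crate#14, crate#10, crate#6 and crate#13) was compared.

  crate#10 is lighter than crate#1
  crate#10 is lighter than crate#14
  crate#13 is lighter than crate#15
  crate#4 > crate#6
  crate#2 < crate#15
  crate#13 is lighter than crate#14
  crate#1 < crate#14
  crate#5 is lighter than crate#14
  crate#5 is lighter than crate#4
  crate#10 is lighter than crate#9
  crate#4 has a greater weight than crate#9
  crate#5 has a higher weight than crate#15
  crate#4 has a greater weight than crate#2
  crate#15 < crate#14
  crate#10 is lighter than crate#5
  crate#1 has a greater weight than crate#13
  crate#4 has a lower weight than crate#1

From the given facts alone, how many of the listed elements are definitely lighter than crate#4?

7

From crate#4 the given relations immediately reach crate#2, crate#9, crate#6, crate#5.
From those, crate#10, crate#15 — 6 in total.
From those, crate#13 — 7 in total.
Nothing else is reachable below crate#4; 7 in all.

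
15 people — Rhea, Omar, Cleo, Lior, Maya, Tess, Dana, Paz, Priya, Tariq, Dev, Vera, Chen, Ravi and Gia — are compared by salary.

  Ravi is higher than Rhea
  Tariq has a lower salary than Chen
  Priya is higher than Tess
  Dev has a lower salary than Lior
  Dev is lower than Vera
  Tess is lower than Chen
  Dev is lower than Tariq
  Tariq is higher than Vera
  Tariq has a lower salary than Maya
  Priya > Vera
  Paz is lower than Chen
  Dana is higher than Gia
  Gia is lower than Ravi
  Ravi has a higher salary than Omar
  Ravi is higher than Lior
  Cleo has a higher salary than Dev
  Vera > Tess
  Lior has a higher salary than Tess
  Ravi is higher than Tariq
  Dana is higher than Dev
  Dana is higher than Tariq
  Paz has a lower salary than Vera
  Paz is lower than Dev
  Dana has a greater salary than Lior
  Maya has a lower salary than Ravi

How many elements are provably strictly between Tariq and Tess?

1

Chaining upward from Tess reaches: Lior, Vera, Maya, Chen, Priya, Ravi, Dana.
Chaining downward from Tariq reaches: Paz, Dev, Vera.
Strictly between Tess and Tariq are those in both lists: Vera — 1 element.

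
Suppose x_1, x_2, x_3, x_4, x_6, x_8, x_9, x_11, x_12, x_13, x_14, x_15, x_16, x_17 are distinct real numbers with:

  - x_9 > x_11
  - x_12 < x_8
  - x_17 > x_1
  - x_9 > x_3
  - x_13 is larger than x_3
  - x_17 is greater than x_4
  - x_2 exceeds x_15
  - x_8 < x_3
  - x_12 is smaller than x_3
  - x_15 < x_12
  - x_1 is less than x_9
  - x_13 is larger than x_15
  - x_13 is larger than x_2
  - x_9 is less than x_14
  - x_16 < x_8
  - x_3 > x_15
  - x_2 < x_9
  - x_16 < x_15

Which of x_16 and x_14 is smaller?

x_16

The relevant relations are x_16 < x_15; x_15 < x_12; x_12 < x_8; x_8 < x_3; x_3 < x_9; x_9 < x_14.
Chaining these gives x_16 < x_15 < x_12 < x_8 < x_3 < x_9 < x_14.
So x_16 < x_14; x_16 is the smaller of the two.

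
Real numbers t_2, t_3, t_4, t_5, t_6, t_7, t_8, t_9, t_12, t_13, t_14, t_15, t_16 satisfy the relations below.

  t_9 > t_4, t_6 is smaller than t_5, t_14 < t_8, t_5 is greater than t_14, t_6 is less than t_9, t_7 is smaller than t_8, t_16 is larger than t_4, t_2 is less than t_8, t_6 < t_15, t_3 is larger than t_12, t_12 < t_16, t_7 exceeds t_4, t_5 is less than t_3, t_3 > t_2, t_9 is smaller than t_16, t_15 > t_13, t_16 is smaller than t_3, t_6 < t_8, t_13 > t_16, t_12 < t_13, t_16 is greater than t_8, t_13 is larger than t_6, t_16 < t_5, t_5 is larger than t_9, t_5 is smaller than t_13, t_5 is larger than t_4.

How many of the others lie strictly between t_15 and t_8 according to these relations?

Chaining upward from t_8 reaches: t_16, t_5, t_3, t_13.
Chaining downward from t_15 reaches: t_2, t_4, t_14, t_6, t_7, t_12, t_9, t_16, t_5, t_13.
Strictly between t_8 and t_15 are those in both lists: t_16, t_5, t_13 — 3 elements.

3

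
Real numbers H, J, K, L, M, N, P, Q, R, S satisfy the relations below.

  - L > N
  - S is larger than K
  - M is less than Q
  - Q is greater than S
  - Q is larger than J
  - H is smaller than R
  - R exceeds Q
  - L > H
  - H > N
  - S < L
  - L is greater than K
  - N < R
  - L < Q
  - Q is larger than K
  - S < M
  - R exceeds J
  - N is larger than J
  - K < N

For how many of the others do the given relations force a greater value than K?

From K the given relations immediately reach S, N, L, Q.
From those, M, H, R — 7 in total.
No other element is forced above K by the given relations, so the count is 7.

7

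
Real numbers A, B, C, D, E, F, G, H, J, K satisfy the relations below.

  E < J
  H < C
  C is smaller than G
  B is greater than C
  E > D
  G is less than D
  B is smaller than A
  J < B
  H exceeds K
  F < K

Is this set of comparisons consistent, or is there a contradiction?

Every relation is compatible with F < K < H < C < G < D < E < J < B < A; the set is consistent.

consistent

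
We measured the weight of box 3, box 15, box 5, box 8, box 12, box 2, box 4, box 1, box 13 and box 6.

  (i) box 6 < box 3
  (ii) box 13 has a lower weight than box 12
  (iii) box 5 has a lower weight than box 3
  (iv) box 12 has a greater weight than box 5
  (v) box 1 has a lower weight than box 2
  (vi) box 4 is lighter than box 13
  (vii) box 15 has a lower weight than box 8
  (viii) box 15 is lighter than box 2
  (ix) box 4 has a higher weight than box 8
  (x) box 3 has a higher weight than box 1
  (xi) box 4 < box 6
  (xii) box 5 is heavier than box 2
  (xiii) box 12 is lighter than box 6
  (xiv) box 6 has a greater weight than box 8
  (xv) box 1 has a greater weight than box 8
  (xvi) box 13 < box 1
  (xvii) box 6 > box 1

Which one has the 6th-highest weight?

box 1

Chaining the given pairs: box 15 < box 8 < box 4 < box 13 < box 1 < box 2 < box 5 < box 12 < box 6 < box 3.
Counting 6 from the largest end gives box 1.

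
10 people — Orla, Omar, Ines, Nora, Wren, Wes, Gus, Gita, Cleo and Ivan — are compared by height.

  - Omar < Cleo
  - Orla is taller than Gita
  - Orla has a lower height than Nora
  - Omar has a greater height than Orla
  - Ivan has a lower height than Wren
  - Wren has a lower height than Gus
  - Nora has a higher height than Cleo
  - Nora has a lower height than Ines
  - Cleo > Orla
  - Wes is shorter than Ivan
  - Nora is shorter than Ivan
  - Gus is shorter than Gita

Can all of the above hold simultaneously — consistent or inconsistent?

We have Nora < Ivan stated directly, yet also Ivan < Wren < Gus < Gita < Orla < Omar < Cleo < Nora by chaining the others — so Ivan < Nora. Contradiction.

inconsistent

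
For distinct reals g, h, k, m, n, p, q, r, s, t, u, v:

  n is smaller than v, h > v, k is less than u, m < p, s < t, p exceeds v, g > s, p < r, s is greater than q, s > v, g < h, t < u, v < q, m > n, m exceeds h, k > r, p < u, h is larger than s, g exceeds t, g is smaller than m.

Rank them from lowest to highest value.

Each adjacent pair is fixed by a given relation: n < v; v < q; q < s; s < t; t < g; g < h; h < m; m < p; p < r; r < k; k < u. Chaining them end to end gives the full order.

n < v < q < s < t < g < h < m < p < r < k < u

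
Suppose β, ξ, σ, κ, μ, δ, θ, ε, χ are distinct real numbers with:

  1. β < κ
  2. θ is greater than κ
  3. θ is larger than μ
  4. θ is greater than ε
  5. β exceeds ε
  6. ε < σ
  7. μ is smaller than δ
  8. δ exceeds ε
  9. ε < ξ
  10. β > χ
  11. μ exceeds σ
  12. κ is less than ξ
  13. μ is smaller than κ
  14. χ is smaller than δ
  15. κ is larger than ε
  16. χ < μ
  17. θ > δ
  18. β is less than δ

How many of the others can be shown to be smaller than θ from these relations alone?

7

Directly below θ: ε, μ, δ, κ.
One step further: χ, β, σ (7 so far).
Nothing else is reachable below θ; 7 in all.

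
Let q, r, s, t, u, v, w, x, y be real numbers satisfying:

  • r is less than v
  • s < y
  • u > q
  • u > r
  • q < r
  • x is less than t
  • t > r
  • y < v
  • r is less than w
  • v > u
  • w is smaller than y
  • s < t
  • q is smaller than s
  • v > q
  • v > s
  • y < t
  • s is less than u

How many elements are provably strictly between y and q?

The relations place q below y. An element lies strictly between them when it is forced above q and also forced below y.
Above q: {r, w, s, u, t, v}. Below y: {r, w, s}.
Intersection: {r, w, s} — 3.

3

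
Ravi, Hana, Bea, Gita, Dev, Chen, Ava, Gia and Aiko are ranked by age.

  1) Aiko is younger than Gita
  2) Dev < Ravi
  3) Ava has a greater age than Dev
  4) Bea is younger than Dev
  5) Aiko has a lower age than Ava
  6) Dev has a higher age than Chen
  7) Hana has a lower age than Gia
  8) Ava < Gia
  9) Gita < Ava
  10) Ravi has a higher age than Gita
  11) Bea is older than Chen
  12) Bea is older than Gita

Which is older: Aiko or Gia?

Link the given pairs in sequence: Aiko < Gita; Gita < Bea; Bea < Dev; Dev < Ava; Ava < Gia.
Together: Aiko < Gita < Bea < Dev < Ava < Gia.
So Aiko < Gia; Gia is the older of the two.

Gia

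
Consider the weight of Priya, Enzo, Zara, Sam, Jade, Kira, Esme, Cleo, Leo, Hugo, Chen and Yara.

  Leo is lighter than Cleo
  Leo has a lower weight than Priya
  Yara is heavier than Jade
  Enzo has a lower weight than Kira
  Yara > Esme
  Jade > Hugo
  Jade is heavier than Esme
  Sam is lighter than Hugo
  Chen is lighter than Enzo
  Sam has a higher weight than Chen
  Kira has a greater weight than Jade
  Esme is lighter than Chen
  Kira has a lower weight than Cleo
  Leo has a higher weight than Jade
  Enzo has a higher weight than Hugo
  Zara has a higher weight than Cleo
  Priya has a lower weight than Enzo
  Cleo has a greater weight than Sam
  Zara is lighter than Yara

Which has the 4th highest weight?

Kira

The consecutive relations fix a unique order: Esme < Chen < Sam < Hugo < Jade < Leo < Priya < Enzo < Kira < Cleo < Zara < Yara.
The 4th largest is Kira.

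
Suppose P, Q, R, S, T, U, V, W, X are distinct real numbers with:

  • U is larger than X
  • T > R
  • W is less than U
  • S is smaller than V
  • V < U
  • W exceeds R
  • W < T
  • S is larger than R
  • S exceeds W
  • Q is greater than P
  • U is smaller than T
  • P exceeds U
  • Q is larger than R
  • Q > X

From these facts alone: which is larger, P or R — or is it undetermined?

Chaining the given relations: R < W < S < V < U < P.
So P is larger.

P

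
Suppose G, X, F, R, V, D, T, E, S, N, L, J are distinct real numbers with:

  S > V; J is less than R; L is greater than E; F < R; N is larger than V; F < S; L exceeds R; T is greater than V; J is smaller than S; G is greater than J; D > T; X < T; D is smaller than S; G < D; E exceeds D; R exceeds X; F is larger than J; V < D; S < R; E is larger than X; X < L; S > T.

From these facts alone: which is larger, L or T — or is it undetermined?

L

T < D and D < S give T < S.
Then S < R extends the chain to R.
With R < L: T < D < S < R < L.
So L is larger.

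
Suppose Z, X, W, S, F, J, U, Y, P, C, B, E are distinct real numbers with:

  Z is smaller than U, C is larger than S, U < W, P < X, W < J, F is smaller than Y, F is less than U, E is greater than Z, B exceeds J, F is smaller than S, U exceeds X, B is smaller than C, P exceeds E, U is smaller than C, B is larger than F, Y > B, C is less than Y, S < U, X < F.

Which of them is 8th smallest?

Chaining the given pairs: Z < E < P < X < F < S < U < W < J < B < C < Y.
Counting 8 from the smallest end gives W.

W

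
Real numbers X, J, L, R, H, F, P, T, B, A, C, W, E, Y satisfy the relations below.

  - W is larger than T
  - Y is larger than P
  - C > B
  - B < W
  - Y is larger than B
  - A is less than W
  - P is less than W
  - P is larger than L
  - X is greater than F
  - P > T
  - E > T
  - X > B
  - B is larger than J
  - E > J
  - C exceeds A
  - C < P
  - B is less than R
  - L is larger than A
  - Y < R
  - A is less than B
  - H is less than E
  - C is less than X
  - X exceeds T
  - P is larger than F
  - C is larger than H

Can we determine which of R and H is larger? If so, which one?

R

H < C < P < Y < R, by transitivity through C, P, Y.
So R is larger.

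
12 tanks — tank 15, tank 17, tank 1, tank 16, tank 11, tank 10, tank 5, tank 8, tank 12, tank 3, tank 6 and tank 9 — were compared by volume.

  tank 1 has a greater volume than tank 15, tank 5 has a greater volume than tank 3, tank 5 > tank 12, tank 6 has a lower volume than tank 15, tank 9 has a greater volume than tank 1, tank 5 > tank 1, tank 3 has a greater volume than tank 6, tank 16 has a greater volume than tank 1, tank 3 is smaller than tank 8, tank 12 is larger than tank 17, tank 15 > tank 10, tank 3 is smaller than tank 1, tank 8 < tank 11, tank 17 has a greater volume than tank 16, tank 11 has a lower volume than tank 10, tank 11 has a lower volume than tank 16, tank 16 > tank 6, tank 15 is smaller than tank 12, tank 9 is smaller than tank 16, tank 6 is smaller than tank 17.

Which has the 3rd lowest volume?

Piecing the relations together gives one ordering: tank 6 < tank 3 < tank 8 < tank 11 < tank 10 < tank 15 < tank 1 < tank 9 < tank 16 < tank 17 < tank 12 < tank 5.
Counting 3 from the smallest end gives tank 8.

tank 8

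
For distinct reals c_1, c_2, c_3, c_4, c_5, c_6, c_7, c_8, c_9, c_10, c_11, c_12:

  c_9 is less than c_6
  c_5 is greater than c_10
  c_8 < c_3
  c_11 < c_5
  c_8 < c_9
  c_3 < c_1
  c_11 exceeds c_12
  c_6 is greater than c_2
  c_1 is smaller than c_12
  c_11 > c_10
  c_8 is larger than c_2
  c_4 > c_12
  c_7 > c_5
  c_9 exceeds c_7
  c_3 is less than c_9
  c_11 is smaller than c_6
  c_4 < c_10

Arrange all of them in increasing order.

Nothing is placed below c_2, so it is least; from there c_2 < c_8; c_8 < c_3; c_3 < c_1; c_1 < c_12; c_12 < c_4; c_4 < c_10; c_10 < c_11; c_11 < c_5; c_5 < c_7; c_7 < c_9; c_9 < c_6, each given directly.

c_2 < c_8 < c_3 < c_1 < c_12 < c_4 < c_10 < c_11 < c_5 < c_7 < c_9 < c_6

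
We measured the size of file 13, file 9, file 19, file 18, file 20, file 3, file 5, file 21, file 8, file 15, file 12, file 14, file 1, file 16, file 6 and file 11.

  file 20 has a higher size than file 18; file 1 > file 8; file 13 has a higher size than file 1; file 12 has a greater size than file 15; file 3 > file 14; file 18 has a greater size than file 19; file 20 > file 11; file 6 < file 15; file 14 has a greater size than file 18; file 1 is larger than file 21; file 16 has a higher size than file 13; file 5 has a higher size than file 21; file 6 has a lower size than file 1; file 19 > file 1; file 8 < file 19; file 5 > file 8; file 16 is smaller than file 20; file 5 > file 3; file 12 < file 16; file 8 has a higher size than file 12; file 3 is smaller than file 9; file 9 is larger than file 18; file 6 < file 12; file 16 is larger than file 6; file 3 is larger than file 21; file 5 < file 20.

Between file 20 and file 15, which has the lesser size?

Following the relations from file 15: file 15 < file 12 < file 8 < file 1 < file 19 < file 18 < file 14 < file 3 < file 5 < file 20.
So file 15 < file 20; file 15 is the smaller of the two.

file 15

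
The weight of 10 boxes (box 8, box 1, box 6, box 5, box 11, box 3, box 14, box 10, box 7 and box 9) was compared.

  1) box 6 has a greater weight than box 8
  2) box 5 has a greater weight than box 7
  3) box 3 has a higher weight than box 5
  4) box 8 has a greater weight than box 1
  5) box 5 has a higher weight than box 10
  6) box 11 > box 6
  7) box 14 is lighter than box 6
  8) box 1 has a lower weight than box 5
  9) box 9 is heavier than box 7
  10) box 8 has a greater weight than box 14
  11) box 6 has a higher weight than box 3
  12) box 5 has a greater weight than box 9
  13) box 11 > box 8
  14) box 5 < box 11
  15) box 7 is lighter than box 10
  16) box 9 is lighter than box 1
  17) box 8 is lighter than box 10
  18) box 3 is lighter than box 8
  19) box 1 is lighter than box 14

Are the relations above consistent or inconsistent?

inconsistent

Chaining the given relations yields box 8 < box 10 < box 5 < box 3, so box 8 < box 3. But one relation states box 3 < box 8. These cannot both hold.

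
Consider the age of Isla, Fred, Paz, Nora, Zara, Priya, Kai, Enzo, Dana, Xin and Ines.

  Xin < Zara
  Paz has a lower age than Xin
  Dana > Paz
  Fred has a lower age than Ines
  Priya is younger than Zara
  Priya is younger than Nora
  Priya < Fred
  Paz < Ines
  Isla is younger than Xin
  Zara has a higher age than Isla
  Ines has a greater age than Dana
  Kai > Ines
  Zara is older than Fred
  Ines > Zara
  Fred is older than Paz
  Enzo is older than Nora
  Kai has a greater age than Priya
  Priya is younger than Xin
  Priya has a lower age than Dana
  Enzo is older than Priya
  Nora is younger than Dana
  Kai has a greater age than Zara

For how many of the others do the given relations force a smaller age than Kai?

The elements the relations force below Kai are Isla, Paz, Priya, Xin, Fred, Nora, Dana, Zara, Ines — no chain reaches any other.
That is 9.

9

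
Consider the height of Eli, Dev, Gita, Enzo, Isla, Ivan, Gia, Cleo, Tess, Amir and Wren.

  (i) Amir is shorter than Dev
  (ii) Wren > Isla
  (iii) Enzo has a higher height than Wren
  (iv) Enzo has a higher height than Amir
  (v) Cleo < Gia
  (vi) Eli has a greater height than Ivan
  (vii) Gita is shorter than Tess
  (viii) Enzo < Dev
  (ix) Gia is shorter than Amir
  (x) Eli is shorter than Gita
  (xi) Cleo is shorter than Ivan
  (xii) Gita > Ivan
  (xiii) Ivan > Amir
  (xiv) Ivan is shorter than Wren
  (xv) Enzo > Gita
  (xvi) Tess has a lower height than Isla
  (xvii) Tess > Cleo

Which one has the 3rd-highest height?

Chaining the given pairs: Cleo < Gia < Amir < Ivan < Eli < Gita < Tess < Isla < Wren < Enzo < Dev.
Counting 3 from the largest end gives Wren.

Wren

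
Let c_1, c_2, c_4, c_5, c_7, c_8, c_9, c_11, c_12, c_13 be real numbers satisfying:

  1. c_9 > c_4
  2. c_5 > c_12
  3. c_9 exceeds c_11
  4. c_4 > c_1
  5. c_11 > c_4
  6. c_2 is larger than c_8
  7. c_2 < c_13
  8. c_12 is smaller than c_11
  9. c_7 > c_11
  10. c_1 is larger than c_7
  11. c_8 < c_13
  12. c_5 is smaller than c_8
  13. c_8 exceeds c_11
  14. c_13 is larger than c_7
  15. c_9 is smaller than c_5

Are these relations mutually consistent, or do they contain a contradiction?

inconsistent

Chaining the given relations yields c_11 < c_7 < c_1 < c_4, so c_11 < c_4. But one relation states c_4 < c_11. These cannot both hold.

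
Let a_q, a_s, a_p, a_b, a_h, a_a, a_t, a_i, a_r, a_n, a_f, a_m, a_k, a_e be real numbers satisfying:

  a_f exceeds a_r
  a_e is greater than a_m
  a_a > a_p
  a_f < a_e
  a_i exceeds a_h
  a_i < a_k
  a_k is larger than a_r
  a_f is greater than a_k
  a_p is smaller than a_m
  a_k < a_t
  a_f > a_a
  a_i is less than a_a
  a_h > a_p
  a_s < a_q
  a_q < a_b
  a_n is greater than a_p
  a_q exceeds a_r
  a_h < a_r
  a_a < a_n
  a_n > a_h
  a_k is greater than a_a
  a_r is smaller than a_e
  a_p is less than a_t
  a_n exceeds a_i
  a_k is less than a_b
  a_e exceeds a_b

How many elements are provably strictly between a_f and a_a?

The relations place a_a below a_f. An element lies strictly between them when it is forced above a_a and also forced below a_f.
Above a_a: {a_k, a_n, a_b, a_e, a_t}. Below a_f: {a_p, a_h, a_r, a_i, a_k}.
Intersection: {a_k} — 1.

1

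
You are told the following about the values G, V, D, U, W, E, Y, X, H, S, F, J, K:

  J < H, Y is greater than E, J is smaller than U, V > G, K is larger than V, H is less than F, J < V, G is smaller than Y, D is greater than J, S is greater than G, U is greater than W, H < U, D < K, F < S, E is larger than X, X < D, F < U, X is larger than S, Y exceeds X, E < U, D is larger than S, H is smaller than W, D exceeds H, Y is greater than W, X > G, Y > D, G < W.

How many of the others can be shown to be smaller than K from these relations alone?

8

Directly below K: D, V.
One step further: J, H, G, S, X (7 so far).
One step further: F (8 so far).
Nothing else is reachable below K; 8 in all.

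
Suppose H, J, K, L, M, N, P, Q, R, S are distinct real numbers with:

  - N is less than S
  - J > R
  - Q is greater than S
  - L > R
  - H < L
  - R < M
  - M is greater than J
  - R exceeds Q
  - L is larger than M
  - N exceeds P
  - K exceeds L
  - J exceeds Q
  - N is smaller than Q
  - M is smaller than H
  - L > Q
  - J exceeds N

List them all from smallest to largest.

P < N < S < Q < R < J < M < H < L < K

Each adjacent pair is fixed by a given relation: P < N; N < S; S < Q; Q < R; R < J; J < M; M < H; H < L; L < K. Chaining them end to end gives the full order.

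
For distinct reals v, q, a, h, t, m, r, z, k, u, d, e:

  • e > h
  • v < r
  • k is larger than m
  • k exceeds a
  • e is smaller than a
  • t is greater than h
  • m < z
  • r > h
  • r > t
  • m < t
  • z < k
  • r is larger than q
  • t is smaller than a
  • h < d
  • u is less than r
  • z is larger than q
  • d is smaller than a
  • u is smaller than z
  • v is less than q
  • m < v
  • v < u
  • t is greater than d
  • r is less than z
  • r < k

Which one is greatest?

k

m is not greatest since m < k; v is not greatest since v < u; q is not greatest since q < z; h is not greatest since h < e; e is not greatest since e < a; d is not greatest since d < t; u is not greatest since u < z; t is not greatest since t < r; a is not greatest since a < k; r is not greatest since r < k; z is not greatest since z < k.
Only k has nothing above it, so k is the greatest.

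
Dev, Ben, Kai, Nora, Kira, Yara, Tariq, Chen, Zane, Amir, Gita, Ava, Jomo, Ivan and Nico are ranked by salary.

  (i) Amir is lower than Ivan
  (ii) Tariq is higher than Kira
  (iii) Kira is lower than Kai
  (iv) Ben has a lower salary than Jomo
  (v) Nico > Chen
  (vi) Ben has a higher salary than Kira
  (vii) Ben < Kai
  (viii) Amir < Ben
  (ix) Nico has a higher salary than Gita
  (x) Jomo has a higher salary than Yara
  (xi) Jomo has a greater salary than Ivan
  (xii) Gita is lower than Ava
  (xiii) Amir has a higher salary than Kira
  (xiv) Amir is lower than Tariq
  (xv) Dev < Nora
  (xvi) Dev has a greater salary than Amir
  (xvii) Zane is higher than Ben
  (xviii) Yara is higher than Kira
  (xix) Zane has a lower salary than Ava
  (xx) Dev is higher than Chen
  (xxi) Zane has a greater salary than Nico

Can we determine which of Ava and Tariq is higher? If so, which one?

undetermined

Following every chain through Tariq: below Tariq we get Kira, Amir.
Ava is not reached, and no chain runs the other way from Ava to Tariq.
So the given relations leave the order of Tariq and Ava undetermined.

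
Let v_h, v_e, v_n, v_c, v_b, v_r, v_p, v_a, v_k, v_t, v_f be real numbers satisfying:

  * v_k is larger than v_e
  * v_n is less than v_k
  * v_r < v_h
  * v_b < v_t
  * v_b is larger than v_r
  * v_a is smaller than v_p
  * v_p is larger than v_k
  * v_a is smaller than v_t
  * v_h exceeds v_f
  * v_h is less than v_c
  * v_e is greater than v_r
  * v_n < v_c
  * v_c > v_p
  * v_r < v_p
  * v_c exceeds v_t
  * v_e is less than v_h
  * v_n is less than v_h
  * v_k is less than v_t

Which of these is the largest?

Chaining downward from v_c: directly below it, v_n, v_t, v_p, v_h; then v_r, v_f, v_e, v_b, v_k, v_a.
That covers every other element, and nothing is given above v_c, so v_c is the largest.

v_c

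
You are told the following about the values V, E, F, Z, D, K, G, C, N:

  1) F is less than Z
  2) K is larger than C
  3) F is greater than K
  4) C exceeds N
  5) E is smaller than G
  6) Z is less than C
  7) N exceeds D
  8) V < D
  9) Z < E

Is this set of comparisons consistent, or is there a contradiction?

inconsistent

Chaining the given relations yields C < K < F < Z, so C < Z. But one relation states Z < C. These cannot both hold.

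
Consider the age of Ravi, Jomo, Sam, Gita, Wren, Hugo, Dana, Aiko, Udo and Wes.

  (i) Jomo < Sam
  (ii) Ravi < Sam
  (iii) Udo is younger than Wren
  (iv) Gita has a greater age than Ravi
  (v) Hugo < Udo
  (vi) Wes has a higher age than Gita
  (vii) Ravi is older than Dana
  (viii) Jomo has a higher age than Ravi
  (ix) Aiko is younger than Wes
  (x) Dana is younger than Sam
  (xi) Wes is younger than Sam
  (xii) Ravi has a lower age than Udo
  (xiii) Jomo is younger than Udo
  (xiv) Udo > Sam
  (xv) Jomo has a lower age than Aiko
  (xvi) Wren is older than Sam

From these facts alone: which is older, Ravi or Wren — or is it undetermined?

Wren

Chaining the given relations: Ravi < Jomo < Aiko < Wes < Sam < Udo < Wren.
So Wren is older.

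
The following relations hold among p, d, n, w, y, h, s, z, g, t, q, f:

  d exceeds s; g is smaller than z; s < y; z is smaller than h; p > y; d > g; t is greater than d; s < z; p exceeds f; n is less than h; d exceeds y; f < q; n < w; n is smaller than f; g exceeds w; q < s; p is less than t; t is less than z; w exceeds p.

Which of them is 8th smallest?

Piecing the relations together gives one ordering: n < f < q < s < y < p < w < g < d < t < z < h.
Counting 8 from the smallest end gives g.

g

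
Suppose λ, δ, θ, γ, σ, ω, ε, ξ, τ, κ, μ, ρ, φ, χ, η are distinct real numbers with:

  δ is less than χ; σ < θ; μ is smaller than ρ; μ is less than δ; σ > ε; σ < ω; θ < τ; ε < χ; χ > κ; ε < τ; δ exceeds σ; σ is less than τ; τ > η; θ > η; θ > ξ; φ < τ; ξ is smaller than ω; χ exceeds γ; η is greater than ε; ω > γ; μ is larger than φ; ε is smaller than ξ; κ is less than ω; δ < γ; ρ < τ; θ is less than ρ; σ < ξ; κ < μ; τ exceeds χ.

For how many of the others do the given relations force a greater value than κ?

From κ the given relations immediately reach μ, ω, χ.
From those, ρ, δ, τ — 6 in total.
From those, γ — 7 in total.
Nothing else is reachable above κ; 7 in all.

7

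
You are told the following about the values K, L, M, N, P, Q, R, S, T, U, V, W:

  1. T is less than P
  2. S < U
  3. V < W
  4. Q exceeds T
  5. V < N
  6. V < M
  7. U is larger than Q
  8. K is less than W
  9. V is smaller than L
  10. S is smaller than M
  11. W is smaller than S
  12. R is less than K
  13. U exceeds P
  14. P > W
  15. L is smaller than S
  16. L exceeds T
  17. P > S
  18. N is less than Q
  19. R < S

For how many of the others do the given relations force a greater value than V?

8

Directly above V: L, N, W, M.
One step further: Q, S, P (7 so far).
One step further: U (8 so far).
No other element is forced above V by the given relations, so the count is 8.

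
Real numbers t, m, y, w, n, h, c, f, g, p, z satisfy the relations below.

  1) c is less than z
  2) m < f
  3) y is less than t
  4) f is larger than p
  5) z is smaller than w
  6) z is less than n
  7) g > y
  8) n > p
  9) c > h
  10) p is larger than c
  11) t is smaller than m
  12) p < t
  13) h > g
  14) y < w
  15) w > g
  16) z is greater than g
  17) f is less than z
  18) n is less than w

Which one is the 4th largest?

Chaining the given pairs: y < g < h < c < p < t < m < f < z < n < w.
Counting 4 from the largest end gives f.

f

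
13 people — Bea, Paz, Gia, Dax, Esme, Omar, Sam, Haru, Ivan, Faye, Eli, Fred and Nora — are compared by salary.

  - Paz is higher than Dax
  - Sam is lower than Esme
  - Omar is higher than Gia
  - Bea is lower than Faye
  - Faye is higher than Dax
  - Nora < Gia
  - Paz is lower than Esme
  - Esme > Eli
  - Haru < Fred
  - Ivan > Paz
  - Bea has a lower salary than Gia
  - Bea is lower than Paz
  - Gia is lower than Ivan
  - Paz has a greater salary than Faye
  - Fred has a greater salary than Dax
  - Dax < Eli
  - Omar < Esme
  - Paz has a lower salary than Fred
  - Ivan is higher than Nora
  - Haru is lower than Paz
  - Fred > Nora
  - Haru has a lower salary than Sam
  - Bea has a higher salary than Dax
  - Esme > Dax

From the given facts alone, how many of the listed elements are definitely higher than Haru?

5

From Haru the given relations immediately reach Paz, Fred, Sam.
From those, Ivan, Esme — 5 in total.
No other element is forced above Haru by the given relations, so the count is 5.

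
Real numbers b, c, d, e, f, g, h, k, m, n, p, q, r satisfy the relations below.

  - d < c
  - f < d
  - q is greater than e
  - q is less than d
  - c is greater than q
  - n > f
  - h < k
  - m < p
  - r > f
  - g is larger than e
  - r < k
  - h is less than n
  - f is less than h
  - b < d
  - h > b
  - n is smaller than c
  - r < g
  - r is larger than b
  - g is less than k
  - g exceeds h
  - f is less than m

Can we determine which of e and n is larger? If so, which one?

undetermined

Following every chain through e: above e we get q, d, c, g, k.
n is not reached, and no chain runs the other way from n to e.
So the given relations leave the order of e and n undetermined.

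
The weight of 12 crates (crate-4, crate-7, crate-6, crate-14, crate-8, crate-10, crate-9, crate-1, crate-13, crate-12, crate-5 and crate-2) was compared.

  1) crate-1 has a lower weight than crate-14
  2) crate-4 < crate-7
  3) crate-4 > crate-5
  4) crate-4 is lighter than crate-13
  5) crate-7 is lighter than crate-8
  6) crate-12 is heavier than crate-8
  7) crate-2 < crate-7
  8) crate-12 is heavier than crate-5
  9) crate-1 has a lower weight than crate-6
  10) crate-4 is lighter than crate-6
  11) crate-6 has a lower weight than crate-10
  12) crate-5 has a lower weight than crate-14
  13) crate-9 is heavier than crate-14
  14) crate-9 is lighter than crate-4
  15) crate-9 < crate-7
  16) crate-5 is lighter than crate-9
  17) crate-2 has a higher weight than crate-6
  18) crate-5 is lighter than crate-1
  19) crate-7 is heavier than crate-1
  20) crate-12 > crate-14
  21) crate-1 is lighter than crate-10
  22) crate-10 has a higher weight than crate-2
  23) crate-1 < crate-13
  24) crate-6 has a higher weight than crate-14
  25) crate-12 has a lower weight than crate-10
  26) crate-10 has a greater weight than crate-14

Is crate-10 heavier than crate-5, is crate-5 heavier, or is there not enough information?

crate-10

Link the given pairs in sequence: crate-5 < crate-1; crate-1 < crate-14; crate-14 < crate-9; crate-9 < crate-4; crate-4 < crate-6; crate-6 < crate-2; crate-2 < crate-7; crate-7 < crate-8; crate-8 < crate-12; crate-12 < crate-10.
Together: crate-5 < crate-1 < crate-14 < crate-9 < crate-4 < crate-6 < crate-2 < crate-7 < crate-8 < crate-12 < crate-10.
So crate-10 is heavier.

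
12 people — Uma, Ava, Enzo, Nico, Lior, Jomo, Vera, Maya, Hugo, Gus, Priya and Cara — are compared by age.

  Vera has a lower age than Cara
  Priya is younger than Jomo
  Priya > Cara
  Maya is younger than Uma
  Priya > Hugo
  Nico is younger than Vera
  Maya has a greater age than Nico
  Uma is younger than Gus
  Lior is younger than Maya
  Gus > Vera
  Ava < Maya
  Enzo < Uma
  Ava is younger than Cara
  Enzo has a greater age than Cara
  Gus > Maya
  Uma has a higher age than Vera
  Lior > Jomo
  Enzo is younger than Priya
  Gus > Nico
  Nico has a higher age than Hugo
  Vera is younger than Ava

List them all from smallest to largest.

Hugo < Nico < Vera < Ava < Cara < Enzo < Priya < Jomo < Lior < Maya < Uma < Gus

Nothing is placed below Hugo, so it is least; from there Hugo < Nico; Nico < Vera; Vera < Ava; Ava < Cara; Cara < Enzo; Enzo < Priya; Priya < Jomo; Jomo < Lior; Lior < Maya; Maya < Uma; Uma < Gus, each given directly.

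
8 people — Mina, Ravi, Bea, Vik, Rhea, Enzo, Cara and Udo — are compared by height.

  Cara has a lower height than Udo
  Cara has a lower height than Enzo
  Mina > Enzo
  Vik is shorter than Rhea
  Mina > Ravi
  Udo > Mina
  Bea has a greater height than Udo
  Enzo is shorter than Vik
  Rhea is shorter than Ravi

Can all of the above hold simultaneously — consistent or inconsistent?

consistent

The single ordering Cara < Enzo < Vik < Rhea < Ravi < Mina < Udo < Bea satisfies every listed relation, so no contradiction arises.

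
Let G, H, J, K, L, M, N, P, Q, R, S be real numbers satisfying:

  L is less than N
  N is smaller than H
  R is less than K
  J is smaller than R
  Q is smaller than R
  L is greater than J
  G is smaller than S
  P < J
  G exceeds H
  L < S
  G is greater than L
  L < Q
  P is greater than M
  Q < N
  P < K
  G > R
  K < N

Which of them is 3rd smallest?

J

Piecing the relations together gives one ordering: M < P < J < L < Q < R < K < N < H < G < S.
Counting 3 from the smallest end gives J.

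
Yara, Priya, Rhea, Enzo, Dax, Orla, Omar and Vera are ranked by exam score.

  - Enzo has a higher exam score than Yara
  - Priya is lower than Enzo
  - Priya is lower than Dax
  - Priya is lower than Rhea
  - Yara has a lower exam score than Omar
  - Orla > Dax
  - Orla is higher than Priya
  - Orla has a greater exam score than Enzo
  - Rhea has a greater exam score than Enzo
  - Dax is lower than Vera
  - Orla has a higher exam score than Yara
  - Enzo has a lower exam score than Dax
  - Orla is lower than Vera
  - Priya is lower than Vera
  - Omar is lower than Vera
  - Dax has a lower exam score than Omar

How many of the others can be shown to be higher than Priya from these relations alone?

6

From Priya the given relations immediately reach Enzo, Dax, Rhea, Orla, Vera.
From those, Omar — 6 in total.
Nothing else is reachable above Priya; 6 in all.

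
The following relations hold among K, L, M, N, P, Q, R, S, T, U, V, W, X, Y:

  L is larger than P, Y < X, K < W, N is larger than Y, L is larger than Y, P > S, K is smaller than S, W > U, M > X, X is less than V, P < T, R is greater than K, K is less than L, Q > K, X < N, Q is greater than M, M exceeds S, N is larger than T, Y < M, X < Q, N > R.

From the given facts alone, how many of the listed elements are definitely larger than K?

9

Directly above K: S, Q, R, W, L.
One step further: P, M, N (8 so far).
One step further: T (9 so far).
No other element is forced above K by the given relations, so the count is 9.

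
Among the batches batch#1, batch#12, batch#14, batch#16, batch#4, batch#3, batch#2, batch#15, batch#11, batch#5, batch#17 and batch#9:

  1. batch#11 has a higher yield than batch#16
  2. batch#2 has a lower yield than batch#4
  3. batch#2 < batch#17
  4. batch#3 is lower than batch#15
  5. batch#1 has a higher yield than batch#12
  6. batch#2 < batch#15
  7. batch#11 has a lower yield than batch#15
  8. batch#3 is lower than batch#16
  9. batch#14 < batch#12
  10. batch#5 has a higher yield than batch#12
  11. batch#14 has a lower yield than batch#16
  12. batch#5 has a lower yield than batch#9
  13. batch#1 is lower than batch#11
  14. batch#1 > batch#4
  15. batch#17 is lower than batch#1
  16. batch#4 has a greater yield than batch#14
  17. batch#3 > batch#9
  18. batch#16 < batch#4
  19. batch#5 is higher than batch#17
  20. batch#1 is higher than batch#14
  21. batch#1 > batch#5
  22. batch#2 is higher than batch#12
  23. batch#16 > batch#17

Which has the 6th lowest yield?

batch#9

Chaining the given pairs: batch#14 < batch#12 < batch#2 < batch#17 < batch#5 < batch#9 < batch#3 < batch#16 < batch#4 < batch#1 < batch#11 < batch#15.
Counting 6 from the smallest end gives batch#9.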